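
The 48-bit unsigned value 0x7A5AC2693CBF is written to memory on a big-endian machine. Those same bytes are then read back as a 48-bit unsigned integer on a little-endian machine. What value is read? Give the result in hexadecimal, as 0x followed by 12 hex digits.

Stored big-endian, the bytes at ascending addresses are 7A 5A C2 69 3C BF.
Read back as little-endian, the first byte is least significant, giving 0xBF3C69C25A7A.

0xBF3C69C25A7A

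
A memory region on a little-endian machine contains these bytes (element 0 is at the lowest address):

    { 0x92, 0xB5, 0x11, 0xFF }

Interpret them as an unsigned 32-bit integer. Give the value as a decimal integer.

Little-endian: lowest address holds the least-significant byte.
Reassemble most-significant byte first: FF 11 B5 92 → 0xFF11B592.
0xFF11B592 = 4279350674.

4279350674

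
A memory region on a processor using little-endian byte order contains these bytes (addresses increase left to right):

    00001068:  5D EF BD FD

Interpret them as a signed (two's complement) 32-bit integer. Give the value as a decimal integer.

Little-endian stores the least-significant byte at the lowest address.
Reassemble most-significant byte first: FD BD EF 5D → 0xFDBDEF5D.
Top bit is set, so as a signed 32-bit value this is 0xFDBDEF5D − 2^32 = -37884067.

-37884067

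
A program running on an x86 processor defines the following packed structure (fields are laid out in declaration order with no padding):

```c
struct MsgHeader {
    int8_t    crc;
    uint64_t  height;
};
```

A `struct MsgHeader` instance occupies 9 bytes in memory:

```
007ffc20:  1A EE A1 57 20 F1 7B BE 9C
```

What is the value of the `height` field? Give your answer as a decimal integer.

11294601191051731438

`height` follows `crc` (1 byte), so it starts at byte offset 1 and occupies 8 bytes.
Bytes at offsets 1..8: EE A1 57 20 F1 7B BE 9C.
Little-endian: lowest address holds the least-significant byte.
Reassemble most-significant byte first: 9C BE 7B F1 20 57 A1 EE → 0x9CBE7BF12057A1EE.
0x9CBE7BF12057A1EE = 11294601191051731438.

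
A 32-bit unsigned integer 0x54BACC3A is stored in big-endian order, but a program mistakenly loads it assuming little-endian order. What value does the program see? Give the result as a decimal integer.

986495572

Stored big-endian, the bytes at ascending addresses are 54 BA CC 3A.
Read back as little-endian, the first byte is least significant, giving 0x3ACCBA54.
0x3ACCBA54 = 986495572.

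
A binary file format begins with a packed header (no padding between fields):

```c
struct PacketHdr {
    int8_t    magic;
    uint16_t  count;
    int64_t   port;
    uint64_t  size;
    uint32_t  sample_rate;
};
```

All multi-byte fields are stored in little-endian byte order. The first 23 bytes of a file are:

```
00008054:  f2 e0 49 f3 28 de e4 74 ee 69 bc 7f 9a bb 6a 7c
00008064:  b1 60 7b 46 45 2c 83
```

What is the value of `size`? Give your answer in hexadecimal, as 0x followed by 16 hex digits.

`size` follows `magic` (1 B), `count` (2 B), `port` (8 B), so it starts at offset 1 + 2 + 8 = 11 and occupies 8 bytes.
Bytes at offsets 11..18: 7F 9A BB 6A 7C B1 60 7B.
In little-endian order the low byte comes first in memory.
Reassemble most-significant byte first: 7B 60 B1 7C 6A BB 9A 7F → 0x7B60B17C6ABB9A7F.

0x7B60B17C6ABB9A7F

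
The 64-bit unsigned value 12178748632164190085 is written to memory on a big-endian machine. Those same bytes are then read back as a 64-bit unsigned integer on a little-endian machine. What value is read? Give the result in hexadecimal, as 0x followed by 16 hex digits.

0x85C7EBEC5A9B03A9

12178748632164190085 in 64-bit hexadecimal is 0xA9039B5AECEBC785.
Stored big-endian, the bytes at ascending addresses are A9 03 9B 5A EC EB C7 85.
Read back as little-endian, the first byte is least significant, giving 0x85C7EBEC5A9B03A9.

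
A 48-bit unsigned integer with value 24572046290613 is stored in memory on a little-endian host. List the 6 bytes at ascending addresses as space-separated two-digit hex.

24572046290613 in hexadecimal, padded to 48 bits, is 0x165920172EB5.
Split into bytes (most-significant first): 16 59 20 17 2E B5.
Little-endian stores the least-significant byte at the lowest address.
So at ascending addresses the bytes are B5 2E 17 20 59 16.

B5 2E 17 20 59 16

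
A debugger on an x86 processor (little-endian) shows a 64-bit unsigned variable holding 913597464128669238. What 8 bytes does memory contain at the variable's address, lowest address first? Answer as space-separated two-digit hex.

913597464128669238 in hexadecimal, padded to 64 bits, is 0x0CADC00D9D164636.
Split into bytes (most-significant first): 0C AD C0 0D 9D 16 46 36.
Little-endian: lowest address holds the least-significant byte.
So at ascending addresses the bytes are 36 46 16 9D 0D C0 AD 0C.

36 46 16 9D 0D C0 AD 0C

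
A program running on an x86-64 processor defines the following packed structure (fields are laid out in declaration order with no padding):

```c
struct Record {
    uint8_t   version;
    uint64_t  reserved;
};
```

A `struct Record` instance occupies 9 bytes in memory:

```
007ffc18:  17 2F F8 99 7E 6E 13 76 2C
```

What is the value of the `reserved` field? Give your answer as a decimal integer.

`reserved` follows `version` (1 byte), so it starts at byte offset 1 and occupies 8 bytes.
Bytes at offsets 1..8: 2F F8 99 7E 6E 13 76 2C.
Little-endian: lowest address holds the least-significant byte.
Reassemble most-significant byte first: 2C 76 13 6E 7E 99 F8 2F → 0x2C76136E7E99F82F.
0x2C76136E7E99F82F = 3203769550212036655.

3203769550212036655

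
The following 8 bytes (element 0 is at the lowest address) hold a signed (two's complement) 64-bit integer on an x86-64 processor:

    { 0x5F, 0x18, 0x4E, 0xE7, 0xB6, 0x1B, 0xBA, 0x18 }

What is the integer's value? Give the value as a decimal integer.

In little-endian order the low byte comes first in memory.
Reassemble most-significant byte first: 18 BA 1B B6 E7 4E 18 5F → 0x18BA1BB6E74E185F.
0x18BA1BB6E74E185F = 1781767074957105247.

1781767074957105247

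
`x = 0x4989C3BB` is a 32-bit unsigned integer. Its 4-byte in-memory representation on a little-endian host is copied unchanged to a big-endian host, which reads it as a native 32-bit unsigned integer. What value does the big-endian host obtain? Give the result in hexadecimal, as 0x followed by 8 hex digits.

Stored little-endian, the bytes at ascending addresses are BB C3 89 49.
Read back as big-endian, the last byte is least significant, giving 0xBBC38949.

0xBBC38949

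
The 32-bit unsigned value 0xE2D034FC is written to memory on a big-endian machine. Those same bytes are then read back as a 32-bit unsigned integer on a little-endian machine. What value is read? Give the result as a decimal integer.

Stored big-endian, the bytes at ascending addresses are E2 D0 34 FC.
Read back as little-endian, the first byte is least significant, giving 0xFC34D0E2.
0xFC34D0E2 = 4231319778.

4231319778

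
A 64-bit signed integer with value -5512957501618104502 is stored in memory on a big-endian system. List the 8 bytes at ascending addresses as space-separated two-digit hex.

B3 7E 0A 5C 76 3A 57 4A

Two's complement of -5512957501618104502 in 64 bits: 5512957501618104502 = 0x4C81F5A389C5A8B6; invert → 0xB37E0A5C763A5749; add 1 → 0xB37E0A5C763A574A.
Split into bytes (most-significant first): B3 7E 0A 5C 76 3A 57 4A.
Big-endian stores the most-significant byte at the lowest address.
So the memory order matches the most-significant-first order: B3 7E 0A 5C 76 3A 57 4A.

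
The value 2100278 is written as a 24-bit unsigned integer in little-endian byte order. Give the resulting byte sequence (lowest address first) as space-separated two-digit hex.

36 0C 20

2100278 in hexadecimal, padded to 24 bits, is 0x200C36.
Split into bytes (most-significant first): 20 0C 36.
Little-endian stores the least-significant byte at the lowest address.
So at ascending addresses the bytes are 36 0C 20.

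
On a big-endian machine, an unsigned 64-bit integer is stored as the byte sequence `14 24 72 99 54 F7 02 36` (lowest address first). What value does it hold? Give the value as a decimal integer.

Big-endian: lowest address holds the most-significant byte.
The bytes are already most-significant first: 0x1424729954F70236.
0x1424729954F70236 = 1451410982801179190.

1451410982801179190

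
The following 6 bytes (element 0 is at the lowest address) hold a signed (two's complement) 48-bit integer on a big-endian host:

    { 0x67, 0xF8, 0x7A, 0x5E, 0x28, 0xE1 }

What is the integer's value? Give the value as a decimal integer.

114316902541537

Big-endian: lowest address holds the most-significant byte.
The bytes are already most-significant first: 0x67F87A5E28E1.
0x67F87A5E28E1 = 114316902541537.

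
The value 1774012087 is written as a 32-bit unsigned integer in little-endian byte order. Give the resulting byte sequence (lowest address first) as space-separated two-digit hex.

B7 46 BD 69

1774012087 in hexadecimal, padded to 32 bits, is 0x69BD46B7.
Split into bytes (most-significant first): 69 BD 46 B7.
In little-endian order the low byte comes first in memory.
So at ascending addresses the bytes are B7 46 BD 69.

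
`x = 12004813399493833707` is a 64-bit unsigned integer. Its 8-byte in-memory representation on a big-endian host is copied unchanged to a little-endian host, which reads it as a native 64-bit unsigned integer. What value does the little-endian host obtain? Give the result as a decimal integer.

17002124054887045542

12004813399493833707 in 64-bit hexadecimal is 0xA699AA2EBFADF3EB.
Stored big-endian, the bytes at ascending addresses are A6 99 AA 2E BF AD F3 EB.
Read back as little-endian, the first byte is least significant, giving 0xEBF3ADBF2EAA99A6.
0xEBF3ADBF2EAA99A6 = 17002124054887045542.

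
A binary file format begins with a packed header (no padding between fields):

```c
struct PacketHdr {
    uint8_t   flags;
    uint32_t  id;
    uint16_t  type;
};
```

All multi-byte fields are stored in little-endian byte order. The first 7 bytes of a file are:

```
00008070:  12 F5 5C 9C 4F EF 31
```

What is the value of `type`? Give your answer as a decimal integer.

`type` follows `flags` (1 B), `id` (4 B), so it starts at offset 1 + 4 = 5 and occupies 2 bytes.
Bytes at offsets 5..6: EF 31.
In little-endian order the low byte comes first in memory.
Reassemble most-significant byte first: 31 EF → 0x31EF.
0x31EF = 12783.

12783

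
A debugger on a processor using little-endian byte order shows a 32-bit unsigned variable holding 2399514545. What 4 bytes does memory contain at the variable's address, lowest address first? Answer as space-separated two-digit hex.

B1 AF 05 8F

2399514545 in hexadecimal, padded to 32 bits, is 0x8F05AFB1.
Split into bytes (most-significant first): 8F 05 AF B1.
In little-endian order the low byte comes first in memory.
So at ascending addresses the bytes are B1 AF 05 8F.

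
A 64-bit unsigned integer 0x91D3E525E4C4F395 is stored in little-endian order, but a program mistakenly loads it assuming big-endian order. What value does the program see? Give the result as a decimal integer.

10805196415159358353

Stored little-endian, the bytes at ascending addresses are 95 F3 C4 E4 25 E5 D3 91.
Read back as big-endian, the last byte is least significant, giving 0x95F3C4E425E5D391.
0x95F3C4E425E5D391 = 10805196415159358353.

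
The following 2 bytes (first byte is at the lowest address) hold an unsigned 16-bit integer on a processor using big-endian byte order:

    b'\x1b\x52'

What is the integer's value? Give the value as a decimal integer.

6994

In big-endian order the high byte comes first in memory.
The bytes are already most-significant first: 0x1B52.
0x1B52 = 6994.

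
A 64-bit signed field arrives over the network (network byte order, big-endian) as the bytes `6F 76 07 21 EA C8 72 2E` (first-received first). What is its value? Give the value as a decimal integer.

8031614827716178478

Big-endian stores the most-significant byte at the lowest address.
The bytes are already most-significant first: 0x6F760721EAC8722E.
0x6F760721EAC8722E = 8031614827716178478.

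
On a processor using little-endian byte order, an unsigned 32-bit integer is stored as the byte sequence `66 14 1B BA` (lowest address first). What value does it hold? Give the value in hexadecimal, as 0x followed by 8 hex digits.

0xBA1B1466

Little-endian stores the least-significant byte at the lowest address.
Reassemble most-significant byte first: BA 1B 14 66 → 0xBA1B1466.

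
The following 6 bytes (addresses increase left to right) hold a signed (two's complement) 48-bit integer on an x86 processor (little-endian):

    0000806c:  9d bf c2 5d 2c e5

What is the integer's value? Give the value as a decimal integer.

Little-endian stores the least-significant byte at the lowest address.
Reassemble most-significant byte first: E5 2C 5D C2 BF 9D → 0xE52C5DC2BF9D.
Top bit is set, so as a signed 48-bit value this is 0xE52C5DC2BF9D − 2^48 = -29496262344803.

-29496262344803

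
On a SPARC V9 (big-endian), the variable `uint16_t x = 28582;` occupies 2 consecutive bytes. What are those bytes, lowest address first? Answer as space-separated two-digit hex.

6F A6

28582 in hexadecimal, padded to 16 bits, is 0x6FA6.
Split into bytes (most-significant first): 6F A6.
Big-endian stores the most-significant byte at the lowest address.
So the memory order matches the most-significant-first order: 6F A6.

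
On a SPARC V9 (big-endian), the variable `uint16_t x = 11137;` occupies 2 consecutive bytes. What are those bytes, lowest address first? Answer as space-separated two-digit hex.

2B 81

11137 in hexadecimal, padded to 16 bits, is 0x2B81.
Split into bytes (most-significant first): 2B 81.
Big-endian stores the most-significant byte at the lowest address.
So the memory order matches the most-significant-first order: 2B 81.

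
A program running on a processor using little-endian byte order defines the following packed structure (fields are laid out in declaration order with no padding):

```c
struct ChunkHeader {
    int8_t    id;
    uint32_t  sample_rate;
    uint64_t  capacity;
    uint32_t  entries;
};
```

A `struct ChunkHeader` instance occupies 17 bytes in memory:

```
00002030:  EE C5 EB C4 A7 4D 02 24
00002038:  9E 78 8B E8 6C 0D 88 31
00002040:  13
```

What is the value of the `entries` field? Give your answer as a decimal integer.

322013197

`entries` follows `id` (1 B), `sample_rate` (4 B), `capacity` (8 B), so it starts at offset 1 + 4 + 8 = 13 and occupies 4 bytes.
Bytes at offsets 13..16: 0D 88 31 13.
In little-endian order the low byte comes first in memory.
Reassemble most-significant byte first: 13 31 88 0D → 0x1331880D.
0x1331880D = 322013197.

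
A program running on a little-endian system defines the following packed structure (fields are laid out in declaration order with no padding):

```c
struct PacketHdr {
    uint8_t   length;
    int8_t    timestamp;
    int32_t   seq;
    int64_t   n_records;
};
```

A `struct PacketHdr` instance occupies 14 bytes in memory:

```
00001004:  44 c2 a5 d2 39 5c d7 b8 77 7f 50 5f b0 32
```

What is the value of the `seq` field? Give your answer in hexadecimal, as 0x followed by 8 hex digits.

0x5C39D2A5

`seq` follows `length` (1 B), `timestamp` (1 B), so it starts at offset 1 + 1 = 2 and occupies 4 bytes.
Bytes at offsets 2..5: A5 D2 39 5C.
In little-endian order the low byte comes first in memory.
Reassemble most-significant byte first: 5C 39 D2 A5 → 0x5C39D2A5.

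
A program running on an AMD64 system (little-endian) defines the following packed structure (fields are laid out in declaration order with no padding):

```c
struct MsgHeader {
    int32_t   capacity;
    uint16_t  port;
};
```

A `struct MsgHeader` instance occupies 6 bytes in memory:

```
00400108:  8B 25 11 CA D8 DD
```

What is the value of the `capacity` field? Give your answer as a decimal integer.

`capacity` is the first field, at byte offset 0, occupying 4 bytes.
Bytes at offsets 0..3: 8B 25 11 CA.
Little-endian: lowest address holds the least-significant byte.
Reassemble most-significant byte first: CA 11 25 8B → 0xCA11258B.
Top bit is set, so as a signed 32-bit value this is 0xCA11258B − 2^32 = -904845941.

-904845941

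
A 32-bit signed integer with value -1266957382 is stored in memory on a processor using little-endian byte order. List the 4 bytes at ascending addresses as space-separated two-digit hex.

BA C3 7B B4

Two's complement of -1266957382 in 32 bits: 1266957382 = 0x4B843C46; invert → 0xB47BC3B9; add 1 → 0xB47BC3BA.
Split into bytes (most-significant first): B4 7B C3 BA.
In little-endian order the low byte comes first in memory.
So at ascending addresses the bytes are BA C3 7B B4.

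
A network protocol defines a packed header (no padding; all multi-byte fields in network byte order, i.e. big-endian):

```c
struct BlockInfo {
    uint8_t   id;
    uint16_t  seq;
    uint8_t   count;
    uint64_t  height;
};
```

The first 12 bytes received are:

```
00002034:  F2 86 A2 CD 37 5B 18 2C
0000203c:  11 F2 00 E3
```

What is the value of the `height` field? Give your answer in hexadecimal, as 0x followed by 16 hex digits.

0x375B182C11F200E3

`height` follows `id` (1 B), `seq` (2 B), `count` (1 B), so it starts at offset 1 + 2 + 1 = 4 and occupies 8 bytes.
Bytes at offsets 4..11: 37 5B 18 2C 11 F2 00 E3.
In big-endian order the high byte comes first in memory.
The bytes are already most-significant first: 0x375B182C11F200E3.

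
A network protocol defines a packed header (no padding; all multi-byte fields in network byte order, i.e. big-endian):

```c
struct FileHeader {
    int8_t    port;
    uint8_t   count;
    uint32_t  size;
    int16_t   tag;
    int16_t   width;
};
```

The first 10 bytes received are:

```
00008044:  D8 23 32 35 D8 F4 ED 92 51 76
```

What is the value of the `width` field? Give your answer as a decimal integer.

20854

`width` follows `port` (1 B), `count` (1 B), `size` (4 B), `tag` (2 B), so it starts at offset 1 + 1 + 4 + 2 = 8 and occupies 2 bytes.
Bytes at offsets 8..9: 51 76.
Big-endian stores the most-significant byte at the lowest address.
The bytes are already most-significant first: 0x5176.
0x5176 = 20854.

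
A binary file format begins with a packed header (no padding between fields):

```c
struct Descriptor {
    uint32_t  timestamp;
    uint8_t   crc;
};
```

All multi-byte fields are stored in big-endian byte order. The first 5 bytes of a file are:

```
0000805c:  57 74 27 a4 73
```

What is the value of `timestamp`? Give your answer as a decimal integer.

1467230116

`timestamp` is the first field, at byte offset 0, occupying 4 bytes.
Bytes at offsets 0..3: 57 74 27 A4.
In big-endian order the high byte comes first in memory.
The bytes are already most-significant first: 0x577427A4.
0x577427A4 = 1467230116.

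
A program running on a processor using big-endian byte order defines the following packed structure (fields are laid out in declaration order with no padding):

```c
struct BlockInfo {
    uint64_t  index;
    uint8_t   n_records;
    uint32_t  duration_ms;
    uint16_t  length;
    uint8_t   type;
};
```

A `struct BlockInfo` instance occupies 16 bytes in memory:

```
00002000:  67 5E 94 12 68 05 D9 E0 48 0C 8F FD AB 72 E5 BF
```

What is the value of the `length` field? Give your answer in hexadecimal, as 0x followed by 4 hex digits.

`length` follows `index` (8 B), `n_records` (1 B), `duration_ms` (4 B), so it starts at offset 8 + 1 + 4 = 13 and occupies 2 bytes.
Bytes at offsets 13..14: 72 E5.
Big-endian: lowest address holds the most-significant byte.
The bytes are already most-significant first: 0x72E5.

0x72E5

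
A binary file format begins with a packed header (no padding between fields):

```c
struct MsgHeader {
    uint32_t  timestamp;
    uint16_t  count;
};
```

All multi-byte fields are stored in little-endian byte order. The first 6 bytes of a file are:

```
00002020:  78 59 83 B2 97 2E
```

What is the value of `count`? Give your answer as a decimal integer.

11927

`count` follows `timestamp` (4 bytes), so it starts at byte offset 4 and occupies 2 bytes.
Bytes at offsets 4..5: 97 2E.
Little-endian stores the least-significant byte at the lowest address.
Reassemble most-significant byte first: 2E 97 → 0x2E97.
0x2E97 = 11927.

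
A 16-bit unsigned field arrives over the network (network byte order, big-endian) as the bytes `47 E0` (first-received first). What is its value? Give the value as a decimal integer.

18400

Big-endian stores the most-significant byte at the lowest address.
The bytes are already most-significant first: 0x47E0.
0x47E0 = 18400.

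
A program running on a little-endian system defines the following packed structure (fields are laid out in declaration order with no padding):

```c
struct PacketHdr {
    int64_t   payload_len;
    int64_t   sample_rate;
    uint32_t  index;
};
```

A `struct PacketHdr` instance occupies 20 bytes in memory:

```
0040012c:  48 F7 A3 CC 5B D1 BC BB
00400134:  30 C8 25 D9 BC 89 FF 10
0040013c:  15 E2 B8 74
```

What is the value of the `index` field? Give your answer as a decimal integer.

1958273557

`index` follows `payload_len` (8 B), `sample_rate` (8 B), so it starts at offset 8 + 8 = 16 and occupies 4 bytes.
Bytes at offsets 16..19: 15 E2 B8 74.
In little-endian order the low byte comes first in memory.
Reassemble most-significant byte first: 74 B8 E2 15 → 0x74B8E215.
0x74B8E215 = 1958273557.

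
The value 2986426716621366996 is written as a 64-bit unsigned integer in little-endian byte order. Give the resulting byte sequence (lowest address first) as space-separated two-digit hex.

2986426716621366996 in hexadecimal, padded to 64 bits, is 0x2971EB46A7F3E6D4.
Split into bytes (most-significant first): 29 71 EB 46 A7 F3 E6 D4.
In little-endian order the low byte comes first in memory.
So at ascending addresses the bytes are D4 E6 F3 A7 46 EB 71 29.

D4 E6 F3 A7 46 EB 71 29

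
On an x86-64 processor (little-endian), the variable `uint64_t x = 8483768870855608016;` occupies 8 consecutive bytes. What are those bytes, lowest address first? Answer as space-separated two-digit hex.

8483768870855608016 in hexadecimal, padded to 64 bits, is 0x75BC66D6CFDD86D0.
Split into bytes (most-significant first): 75 BC 66 D6 CF DD 86 D0.
Little-endian: lowest address holds the least-significant byte.
So at ascending addresses the bytes are D0 86 DD CF D6 66 BC 75.

D0 86 DD CF D6 66 BC 75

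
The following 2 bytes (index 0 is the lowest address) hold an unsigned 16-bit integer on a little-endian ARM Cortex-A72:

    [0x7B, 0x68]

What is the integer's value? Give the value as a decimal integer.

26747

Little-endian: lowest address holds the least-significant byte.
Reassemble most-significant byte first: 68 7B → 0x687B.
0x687B = 26747.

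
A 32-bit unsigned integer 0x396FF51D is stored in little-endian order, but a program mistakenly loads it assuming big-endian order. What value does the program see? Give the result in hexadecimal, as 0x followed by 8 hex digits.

Stored little-endian, the bytes at ascending addresses are 1D F5 6F 39.
Read back as big-endian, the last byte is least significant, giving 0x1DF56F39.

0x1DF56F39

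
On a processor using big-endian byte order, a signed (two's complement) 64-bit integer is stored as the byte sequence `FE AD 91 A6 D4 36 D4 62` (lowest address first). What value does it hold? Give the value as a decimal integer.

-95259871393950622

Big-endian: lowest address holds the most-significant byte.
The bytes are already most-significant first: 0xFEAD91A6D436D462.
Top bit is set, so as a signed 64-bit value this is 0xFEAD91A6D436D462 − 2^64 = -95259871393950622.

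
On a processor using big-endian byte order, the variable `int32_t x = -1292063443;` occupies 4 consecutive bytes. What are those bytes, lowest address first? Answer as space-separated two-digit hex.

Two's complement of -1292063443 in 32 bits: 1292063443 = 0x4D0352D3; invert → 0xB2FCAD2C; add 1 → 0xB2FCAD2D.
Split into bytes (most-significant first): B2 FC AD 2D.
Big-endian stores the most-significant byte at the lowest address.
So the memory order matches the most-significant-first order: B2 FC AD 2D.

B2 FC AD 2D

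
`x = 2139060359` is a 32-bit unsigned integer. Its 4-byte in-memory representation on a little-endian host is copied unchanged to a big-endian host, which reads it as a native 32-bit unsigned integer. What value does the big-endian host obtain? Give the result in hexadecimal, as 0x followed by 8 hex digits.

0x87787F7F

2139060359 in 32-bit hexadecimal is 0x7F7F7887.
Stored little-endian, the bytes at ascending addresses are 87 78 7F 7F.
Read back as big-endian, the last byte is least significant, giving 0x87787F7F.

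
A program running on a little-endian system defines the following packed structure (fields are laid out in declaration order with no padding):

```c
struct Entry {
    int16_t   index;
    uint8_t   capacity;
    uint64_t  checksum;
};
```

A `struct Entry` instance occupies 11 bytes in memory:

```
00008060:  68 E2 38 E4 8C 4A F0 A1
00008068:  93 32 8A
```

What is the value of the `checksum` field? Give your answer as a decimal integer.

9958184049800023268

`checksum` follows `index` (2 B), `capacity` (1 B), so it starts at offset 2 + 1 = 3 and occupies 8 bytes.
Bytes at offsets 3..10: E4 8C 4A F0 A1 93 32 8A.
Little-endian stores the least-significant byte at the lowest address.
Reassemble most-significant byte first: 8A 32 93 A1 F0 4A 8C E4 → 0x8A3293A1F04A8CE4.
0x8A3293A1F04A8CE4 = 9958184049800023268.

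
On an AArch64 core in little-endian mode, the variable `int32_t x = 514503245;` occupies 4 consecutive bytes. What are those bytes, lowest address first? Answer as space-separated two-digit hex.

514503245 in hexadecimal, padded to 32 bits, is 0x1EAAB24D.
Split into bytes (most-significant first): 1E AA B2 4D.
Little-endian: lowest address holds the least-significant byte.
So at ascending addresses the bytes are 4D B2 AA 1E.

4D B2 AA 1E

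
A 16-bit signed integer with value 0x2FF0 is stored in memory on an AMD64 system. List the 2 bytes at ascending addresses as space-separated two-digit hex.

Split into bytes (most-significant first): 2F F0.
In little-endian order the low byte comes first in memory.
So at ascending addresses the bytes are F0 2F.

F0 2F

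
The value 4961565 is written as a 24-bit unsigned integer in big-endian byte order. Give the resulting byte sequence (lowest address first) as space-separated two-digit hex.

4B B5 1D

4961565 in hexadecimal, padded to 24 bits, is 0x4BB51D.
Split into bytes (most-significant first): 4B B5 1D.
Big-endian: lowest address holds the most-significant byte.
So the memory order matches the most-significant-first order: 4B B5 1D.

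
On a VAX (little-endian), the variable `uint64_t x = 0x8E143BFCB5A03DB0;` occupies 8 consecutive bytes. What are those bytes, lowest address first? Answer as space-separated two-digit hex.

B0 3D A0 B5 FC 3B 14 8E

Split into bytes (most-significant first): 8E 14 3B FC B5 A0 3D B0.
Little-endian stores the least-significant byte at the lowest address.
So at ascending addresses the bytes are B0 3D A0 B5 FC 3B 14 8E.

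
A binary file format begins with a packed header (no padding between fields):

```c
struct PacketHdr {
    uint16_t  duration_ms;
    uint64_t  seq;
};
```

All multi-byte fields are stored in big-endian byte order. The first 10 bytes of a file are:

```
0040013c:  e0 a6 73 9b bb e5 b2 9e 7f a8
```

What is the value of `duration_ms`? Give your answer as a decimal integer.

57510

`duration_ms` is the first field, at byte offset 0, occupying 2 bytes.
Bytes at offsets 0..1: E0 A6.
In big-endian order the high byte comes first in memory.
The bytes are already most-significant first: 0xE0A6.
0xE0A6 = 57510.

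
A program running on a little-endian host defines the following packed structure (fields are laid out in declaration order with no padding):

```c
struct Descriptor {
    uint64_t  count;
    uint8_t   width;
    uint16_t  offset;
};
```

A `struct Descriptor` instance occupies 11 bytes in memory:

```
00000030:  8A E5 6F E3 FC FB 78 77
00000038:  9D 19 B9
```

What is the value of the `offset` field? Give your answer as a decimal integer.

47385

`offset` follows `count` (8 B), `width` (1 B), so it starts at offset 8 + 1 = 9 and occupies 2 bytes.
Bytes at offsets 9..10: 19 B9.
Little-endian stores the least-significant byte at the lowest address.
Reassemble most-significant byte first: B9 19 → 0xB919.
0xB919 = 47385.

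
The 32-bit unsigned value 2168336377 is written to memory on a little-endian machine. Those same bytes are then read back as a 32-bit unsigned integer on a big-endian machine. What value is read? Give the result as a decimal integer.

4180622977

2168336377 in 32-bit hexadecimal is 0x813E2FF9.
Stored little-endian, the bytes at ascending addresses are F9 2F 3E 81.
Read back as big-endian, the last byte is least significant, giving 0xF92F3E81.
0xF92F3E81 = 4180622977.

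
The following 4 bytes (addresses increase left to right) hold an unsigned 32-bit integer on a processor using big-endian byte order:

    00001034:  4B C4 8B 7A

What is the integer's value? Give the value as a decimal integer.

1271171962

Big-endian: lowest address holds the most-significant byte.
The bytes are already most-significant first: 0x4BC48B7A.
0x4BC48B7A = 1271171962.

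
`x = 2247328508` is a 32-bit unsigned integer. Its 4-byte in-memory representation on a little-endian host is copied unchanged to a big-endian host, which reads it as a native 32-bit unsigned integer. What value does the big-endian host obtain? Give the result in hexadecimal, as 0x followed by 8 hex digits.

2247328508 in 32-bit hexadecimal is 0x85F382FC.
Stored little-endian, the bytes at ascending addresses are FC 82 F3 85.
Read back as big-endian, the last byte is least significant, giving 0xFC82F385.

0xFC82F385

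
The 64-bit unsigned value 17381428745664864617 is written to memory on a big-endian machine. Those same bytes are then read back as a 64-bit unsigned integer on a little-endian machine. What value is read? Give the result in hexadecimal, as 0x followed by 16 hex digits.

17381428745664864617 in 64-bit hexadecimal is 0xF1373D5A7A1E2169.
Stored big-endian, the bytes at ascending addresses are F1 37 3D 5A 7A 1E 21 69.
Read back as little-endian, the first byte is least significant, giving 0x69211E7A5A3D37F1.

0x69211E7A5A3D37F1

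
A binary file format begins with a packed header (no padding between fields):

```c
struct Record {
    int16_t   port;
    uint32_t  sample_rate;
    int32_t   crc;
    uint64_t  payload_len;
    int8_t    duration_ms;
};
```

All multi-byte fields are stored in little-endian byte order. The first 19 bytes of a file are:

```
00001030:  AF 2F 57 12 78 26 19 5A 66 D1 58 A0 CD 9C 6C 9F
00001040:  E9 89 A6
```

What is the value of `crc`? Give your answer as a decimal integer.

`crc` follows `port` (2 B), `sample_rate` (4 B), so it starts at offset 2 + 4 = 6 and occupies 4 bytes.
Bytes at offsets 6..9: 19 5A 66 D1.
Little-endian stores the least-significant byte at the lowest address.
Reassemble most-significant byte first: D1 66 5A 19 → 0xD1665A19.
Top bit is set, so as a signed 32-bit value this is 0xD1665A19 − 2^32 = -781821415.

-781821415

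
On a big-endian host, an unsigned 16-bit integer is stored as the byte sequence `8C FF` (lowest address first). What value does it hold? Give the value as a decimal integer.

Big-endian: lowest address holds the most-significant byte.
The bytes are already most-significant first: 0x8CFF.
0x8CFF = 36095.

36095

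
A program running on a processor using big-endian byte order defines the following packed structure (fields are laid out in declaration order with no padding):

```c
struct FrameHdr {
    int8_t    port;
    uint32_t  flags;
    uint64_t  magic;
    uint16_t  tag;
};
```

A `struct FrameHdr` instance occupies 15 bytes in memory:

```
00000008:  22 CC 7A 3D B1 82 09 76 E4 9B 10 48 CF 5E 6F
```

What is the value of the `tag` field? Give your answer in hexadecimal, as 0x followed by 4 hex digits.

0x5E6F

`tag` follows `port` (1 B), `flags` (4 B), `magic` (8 B), so it starts at offset 1 + 4 + 8 = 13 and occupies 2 bytes.
Bytes at offsets 13..14: 5E 6F.
Big-endian: lowest address holds the most-significant byte.
The bytes are already most-significant first: 0x5E6F.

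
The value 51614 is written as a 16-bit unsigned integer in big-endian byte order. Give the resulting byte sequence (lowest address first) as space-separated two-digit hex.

C9 9E

51614 in hexadecimal, padded to 16 bits, is 0xC99E.
Split into bytes (most-significant first): C9 9E.
In big-endian order the high byte comes first in memory.
So the memory order matches the most-significant-first order: C9 9E.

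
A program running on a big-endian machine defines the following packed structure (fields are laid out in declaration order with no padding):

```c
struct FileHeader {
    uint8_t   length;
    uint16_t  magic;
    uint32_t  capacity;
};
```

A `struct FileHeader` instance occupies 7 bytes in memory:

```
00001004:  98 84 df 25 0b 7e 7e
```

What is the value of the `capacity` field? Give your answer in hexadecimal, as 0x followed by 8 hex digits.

`capacity` follows `length` (1 B), `magic` (2 B), so it starts at offset 1 + 2 = 3 and occupies 4 bytes.
Bytes at offsets 3..6: 25 0B 7E 7E.
Big-endian stores the most-significant byte at the lowest address.
The bytes are already most-significant first: 0x250B7E7E.

0x250B7E7E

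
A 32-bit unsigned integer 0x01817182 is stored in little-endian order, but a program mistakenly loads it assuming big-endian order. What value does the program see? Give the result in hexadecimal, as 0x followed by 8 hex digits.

0x82718101

Stored little-endian, the bytes at ascending addresses are 82 71 81 01.
Read back as big-endian, the last byte is least significant, giving 0x82718101.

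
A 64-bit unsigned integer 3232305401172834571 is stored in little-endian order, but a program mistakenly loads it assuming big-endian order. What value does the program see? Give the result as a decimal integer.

3232305401172834571 in 64-bit hexadecimal is 0x2CDB74A30A7BB90B.
Stored little-endian, the bytes at ascending addresses are 0B B9 7B 0A A3 74 DB 2C.
Read back as big-endian, the last byte is least significant, giving 0x0BB97B0AA374DB2C.
0x0BB97B0AA374DB2C = 844841690730912556.

844841690730912556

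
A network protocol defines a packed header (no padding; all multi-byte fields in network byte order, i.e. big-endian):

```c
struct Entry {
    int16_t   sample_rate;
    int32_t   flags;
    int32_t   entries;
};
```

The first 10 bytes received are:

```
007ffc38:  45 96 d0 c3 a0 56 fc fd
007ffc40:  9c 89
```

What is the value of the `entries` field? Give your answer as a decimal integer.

`entries` follows `sample_rate` (2 B), `flags` (4 B), so it starts at offset 2 + 4 = 6 and occupies 4 bytes.
Bytes at offsets 6..9: FC FD 9C 89.
Big-endian stores the most-significant byte at the lowest address.
The bytes are already most-significant first: 0xFCFD9C89.
Top bit is set, so as a signed 32-bit value this is 0xFCFD9C89 − 2^32 = -50488183.

-50488183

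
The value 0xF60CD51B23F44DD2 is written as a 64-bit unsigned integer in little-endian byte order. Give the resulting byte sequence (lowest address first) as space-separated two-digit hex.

Split into bytes (most-significant first): F6 0C D5 1B 23 F4 4D D2.
Little-endian: lowest address holds the least-significant byte.
So at ascending addresses the bytes are D2 4D F4 23 1B D5 0C F6.

D2 4D F4 23 1B D5 0C F6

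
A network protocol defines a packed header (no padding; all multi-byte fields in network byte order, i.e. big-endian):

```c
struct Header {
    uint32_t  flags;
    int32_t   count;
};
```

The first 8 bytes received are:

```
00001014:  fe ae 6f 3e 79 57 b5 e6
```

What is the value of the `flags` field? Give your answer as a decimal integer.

`flags` is the first field, at byte offset 0, occupying 4 bytes.
Bytes at offsets 0..3: FE AE 6F 3E.
Big-endian: lowest address holds the most-significant byte.
The bytes are already most-significant first: 0xFEAE6F3E.
0xFEAE6F3E = 4272844606.

4272844606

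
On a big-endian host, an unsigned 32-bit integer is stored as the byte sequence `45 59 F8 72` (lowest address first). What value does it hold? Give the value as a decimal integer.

1163524210

In big-endian order the high byte comes first in memory.
The bytes are already most-significant first: 0x4559F872.
0x4559F872 = 1163524210.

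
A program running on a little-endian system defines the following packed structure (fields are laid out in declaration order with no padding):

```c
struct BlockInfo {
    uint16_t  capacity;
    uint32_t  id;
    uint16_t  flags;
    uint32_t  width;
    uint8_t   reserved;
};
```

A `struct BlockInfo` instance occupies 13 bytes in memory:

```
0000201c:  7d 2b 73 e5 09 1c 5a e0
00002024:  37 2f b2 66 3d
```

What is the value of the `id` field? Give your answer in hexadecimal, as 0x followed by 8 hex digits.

`id` follows `capacity` (2 bytes), so it starts at byte offset 2 and occupies 4 bytes.
Bytes at offsets 2..5: 73 E5 09 1C.
Little-endian: lowest address holds the least-significant byte.
Reassemble most-significant byte first: 1C 09 E5 73 → 0x1C09E573.

0x1C09E573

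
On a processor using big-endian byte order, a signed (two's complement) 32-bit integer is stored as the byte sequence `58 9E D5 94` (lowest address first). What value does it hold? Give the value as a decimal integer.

1486804372

Big-endian stores the most-significant byte at the lowest address.
The bytes are already most-significant first: 0x589ED594.
0x589ED594 = 1486804372.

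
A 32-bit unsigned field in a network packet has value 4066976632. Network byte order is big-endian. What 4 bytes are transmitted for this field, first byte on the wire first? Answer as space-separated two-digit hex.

F2 69 23 78

4066976632 in hexadecimal, padded to 32 bits, is 0xF2692378.
Split into bytes (most-significant first): F2 69 23 78.
Big-endian stores the most-significant byte at the lowest address.
So the memory order matches the most-significant-first order: F2 69 23 78.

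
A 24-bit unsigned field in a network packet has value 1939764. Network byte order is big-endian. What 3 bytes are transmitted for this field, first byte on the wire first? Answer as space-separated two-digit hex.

1D 99 34

1939764 in hexadecimal, padded to 24 bits, is 0x1D9934.
Split into bytes (most-significant first): 1D 99 34.
Big-endian: lowest address holds the most-significant byte.
So the memory order matches the most-significant-first order: 1D 99 34.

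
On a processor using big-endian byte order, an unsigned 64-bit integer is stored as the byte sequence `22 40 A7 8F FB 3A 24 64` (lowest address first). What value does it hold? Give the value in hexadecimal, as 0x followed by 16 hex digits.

0x2240A78FFB3A2464

Big-endian stores the most-significant byte at the lowest address.
The bytes are already most-significant first: 0x2240A78FFB3A2464.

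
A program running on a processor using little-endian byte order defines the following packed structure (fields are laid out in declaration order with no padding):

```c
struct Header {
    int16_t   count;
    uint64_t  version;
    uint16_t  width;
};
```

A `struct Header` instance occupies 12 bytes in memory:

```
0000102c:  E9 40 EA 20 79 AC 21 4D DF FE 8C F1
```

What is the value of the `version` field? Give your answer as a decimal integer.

18365482612463050986

`version` follows `count` (2 bytes), so it starts at byte offset 2 and occupies 8 bytes.
Bytes at offsets 2..9: EA 20 79 AC 21 4D DF FE.
In little-endian order the low byte comes first in memory.
Reassemble most-significant byte first: FE DF 4D 21 AC 79 20 EA → 0xFEDF4D21AC7920EA.
0xFEDF4D21AC7920EA = 18365482612463050986.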